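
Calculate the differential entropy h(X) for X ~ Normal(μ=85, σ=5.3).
3.0866 nats

We have X ~ Normal(μ=85, σ=5.3).

The differential entropy measures the uncertainty or information content of the distribution.

For a Normal distribution with μ=85, σ=5.3:
h(X) = 3.0866 nats

(In bits, this would be 4.4531 bits.)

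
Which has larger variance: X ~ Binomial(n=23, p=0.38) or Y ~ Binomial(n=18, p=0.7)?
X has larger variance (5.4188 > 3.7800)

Compute the variance for each distribution:

X ~ Binomial(n=23, p=0.38):
Var(X) = 5.4188

Y ~ Binomial(n=18, p=0.7):
Var(Y) = 3.7800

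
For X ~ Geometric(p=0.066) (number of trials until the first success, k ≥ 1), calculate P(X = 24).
0.013725

We have X ~ Geometric(p=0.066) (number of trials until the first success, k ≥ 1).

For a Geometric distribution, the PMF gives us the probability of each outcome.

Using the PMF formula:
P(X = 24) = 0.013725

Rounded to 4 decimal places: 0.0137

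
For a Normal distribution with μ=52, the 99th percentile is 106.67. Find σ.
σ = 23.5004

For X ~ Normal(μ, σ), the p-th percentile satisfies x = μ + z_p × σ,
where z_p = Φ⁻¹(p) is the standard normal quantile.

Step 1: z_{0.99} = Φ⁻¹(0.99) = 2.3263

Step 2: Solve for σ:
106.67 = 52 + 2.3263 × σ
σ = (106.67 - 52) / 2.3263
σ = 54.67 / 2.3263
σ = 23.5004

Verification: μ + z × σ = 52 + 2.3263 × 23.5004 = 106.67 ✓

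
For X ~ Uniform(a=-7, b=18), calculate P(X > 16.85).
0.046000

We have X ~ Uniform(a=-7, b=18).

P(X > 16.85) = 1 - P(X ≤ 16.85)
                = 1 - F(16.85)
                = 1 - 0.954000
                = 0.046000

So there's approximately a 4.6% chance that X exceeds 16.85.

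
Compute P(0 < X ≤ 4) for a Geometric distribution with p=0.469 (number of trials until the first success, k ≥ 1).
0.920498

We have X ~ Geometric(p=0.469) (number of trials until the first success, k ≥ 1).

To find P(0 < X ≤ 4), we use:
P(0 < X ≤ 4) = P(X ≤ 4) - P(X ≤ 0)
                 = F(4) - F(0)
                 = 0.920498 - 0.000000
                 = 0.920498

So there's approximately a 92.0% chance that X falls in this range.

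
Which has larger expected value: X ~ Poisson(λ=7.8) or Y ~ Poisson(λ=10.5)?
Y has larger mean (10.5000 > 7.8000)

Compute the expected value for each distribution:

X ~ Poisson(λ=7.8):
E[X] = 7.8000

Y ~ Poisson(λ=10.5):
E[Y] = 10.5000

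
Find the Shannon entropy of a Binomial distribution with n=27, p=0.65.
2.3251 nats

We have X ~ Binomial(n=27, p=0.65).

The Shannon entropy measures the uncertainty or information content of the distribution.

For a Binomial distribution with n=27, p=0.65:
H(X) = 2.3251 nats

(In bits, this would be 3.3544 bits.)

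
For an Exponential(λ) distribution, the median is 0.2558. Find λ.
λ = 2.7097

For X ~ Exponential(λ), the CDF is F(x) = 1 - e^(-λx).
The median m satisfies F(m) = 0.5:
1 - e^(-λm) = 0.5
e^(-λm) = 0.5
λm = ln(2)
m = ln(2) / λ

Given m = 0.2558:
λ = ln(2) / 0.2558 = 0.693147 / 0.2558 = 2.7097

Verification: ln(2) / 2.7097 = 0.2558 ✓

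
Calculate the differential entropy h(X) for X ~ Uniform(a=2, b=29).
3.2958 nats

We have X ~ Uniform(a=2, b=29).

The differential entropy measures the uncertainty or information content of the distribution.

For a Uniform distribution with a=2, b=29:
h(X) = 3.2958 nats

(In bits, this would be 4.7549 bits.)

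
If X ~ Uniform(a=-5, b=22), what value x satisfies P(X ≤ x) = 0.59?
10.9300

We have X ~ Uniform(a=-5, b=22).

We want to find x such that P(X ≤ x) = 0.59.

This is the 59th percentile, which means 59% of values fall below this point.

Using the inverse CDF (quantile function):
x = F⁻¹(0.59) = 10.9300

Verification: P(X ≤ 10.9300) = 0.59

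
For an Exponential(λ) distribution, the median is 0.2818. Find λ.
λ = 2.4597

For X ~ Exponential(λ), the CDF is F(x) = 1 - e^(-λx).
The median m satisfies F(m) = 0.5:
1 - e^(-λm) = 0.5
e^(-λm) = 0.5
λm = ln(2)
m = ln(2) / λ

Given m = 0.2818:
λ = ln(2) / 0.2818 = 0.693147 / 0.2818 = 2.4597

Verification: ln(2) / 2.4597 = 0.2818 ✓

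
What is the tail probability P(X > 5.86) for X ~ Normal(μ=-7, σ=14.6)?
0.189207

We have X ~ Normal(μ=-7, σ=14.6).

P(X > 5.86) = 1 - P(X ≤ 5.86)
                = 1 - F(5.86)
                = 1 - 0.810793
                = 0.189207

So there's approximately a 18.9% chance that X exceeds 5.86.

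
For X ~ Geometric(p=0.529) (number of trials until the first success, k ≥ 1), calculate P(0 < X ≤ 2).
0.778159

We have X ~ Geometric(p=0.529) (number of trials until the first success, k ≥ 1).

To find P(0 < X ≤ 2), we use:
P(0 < X ≤ 2) = P(X ≤ 2) - P(X ≤ 0)
                 = F(2) - F(0)
                 = 0.778159 - 0.000000
                 = 0.778159

So there's approximately a 77.8% chance that X falls in this range.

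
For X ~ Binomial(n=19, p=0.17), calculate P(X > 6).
0.031006

We have X ~ Binomial(n=19, p=0.17).

P(X > 6) = 1 - P(X ≤ 6)
                = 1 - F(6)
                = 1 - 0.968994
                = 0.031006

So there's approximately a 3.1% chance that X exceeds 6.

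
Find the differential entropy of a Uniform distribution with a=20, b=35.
2.7081 nats

We have X ~ Uniform(a=20, b=35).

The differential entropy measures the uncertainty or information content of the distribution.

For a Uniform distribution with a=20, b=35:
h(X) = 2.7081 nats

(In bits, this would be 3.9069 bits.)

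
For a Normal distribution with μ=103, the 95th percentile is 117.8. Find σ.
σ = 8.9978

For X ~ Normal(μ, σ), the p-th percentile satisfies x = μ + z_p × σ,
where z_p = Φ⁻¹(p) is the standard normal quantile.

Step 1: z_{0.95} = Φ⁻¹(0.95) = 1.6449

Step 2: Solve for σ:
117.8 = 103 + 1.6449 × σ
σ = (117.8 - 103) / 1.6449
σ = 14.80 / 1.6449
σ = 8.9978

Verification: μ + z × σ = 103 + 1.6449 × 8.9978 = 117.80 ✓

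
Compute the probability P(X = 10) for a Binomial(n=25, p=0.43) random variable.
0.153883

We have X ~ Binomial(n=25, p=0.43).

For a Binomial distribution, the PMF gives us the probability of each outcome.

Using the PMF formula:
P(X = 10) = 0.153883

Rounded to 4 decimal places: 0.1539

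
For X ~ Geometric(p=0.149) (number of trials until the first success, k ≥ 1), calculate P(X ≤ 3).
0.383705

We have X ~ Geometric(p=0.149) (number of trials until the first success, k ≥ 1).

The CDF gives us P(X ≤ k).

Using the CDF:
P(X ≤ 3) = 0.383705

This means there's approximately a 38.4% chance that X is at most 3.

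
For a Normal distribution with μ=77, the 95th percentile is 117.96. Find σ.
σ = 24.9019

For X ~ Normal(μ, σ), the p-th percentile satisfies x = μ + z_p × σ,
where z_p = Φ⁻¹(p) is the standard normal quantile.

Step 1: z_{0.95} = Φ⁻¹(0.95) = 1.6449

Step 2: Solve for σ:
117.96 = 77 + 1.6449 × σ
σ = (117.96 - 77) / 1.6449
σ = 40.96 / 1.6449
σ = 24.9019

Verification: μ + z × σ = 77 + 1.6449 × 24.9019 = 117.96 ✓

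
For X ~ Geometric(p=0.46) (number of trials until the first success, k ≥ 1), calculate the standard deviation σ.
1.5975

We have X ~ Geometric(p=0.46) (number of trials until the first success, k ≥ 1).

For a Geometric distribution with p=0.46 (number of trials until the first success, k ≥ 1):
σ = √Var(X) = 1.5975

The standard deviation is the square root of the variance.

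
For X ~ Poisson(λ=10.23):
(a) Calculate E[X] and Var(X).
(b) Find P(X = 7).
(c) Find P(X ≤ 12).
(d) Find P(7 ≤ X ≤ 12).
(a) E[X] = 10.2300, Var(X) = 10.2300
(b) P(X = 7) = 0.083920
(c) P(X ≤ 12) = 0.769271
(d) P(7 ≤ X ≤ 12) = 0.652979

We have X ~ Poisson(λ=10.23).

(a) Moments:
E[X] = 10.2300
Var(X) = 10.2300
σ = √Var(X) = 3.1984

(b) Point probability using PMF:
P(X = 7) = 0.083920

(c) Cumulative probability using CDF:
P(X ≤ 12) = F(12) = 0.769271

(d) Range probability:
P(7 ≤ X ≤ 12) = P(X ≤ 12) - P(X ≤ 6)
                   = F(12) - F(6)
                   = 0.769271 - 0.116293
                   = 0.652979

This means approximately 65.3% of outcomes fall in the interval [7, 12].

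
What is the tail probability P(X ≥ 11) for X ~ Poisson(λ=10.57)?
0.487899

We have X ~ Poisson(λ=10.57).

For discrete distributions, P(X ≥ 11) = 1 - P(X ≤ 10).

P(X ≤ 10) = 0.512101
P(X ≥ 11) = 1 - 0.512101 = 0.487899

So there's approximately a 48.8% chance that X is at least 11.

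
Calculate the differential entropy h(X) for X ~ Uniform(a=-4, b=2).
1.7918 nats

We have X ~ Uniform(a=-4, b=2).

The differential entropy measures the uncertainty or information content of the distribution.

For a Uniform distribution with a=-4, b=2:
h(X) = 1.7918 nats

(In bits, this would be 2.5850 bits.)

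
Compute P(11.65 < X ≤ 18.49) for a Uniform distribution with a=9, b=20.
0.621818

We have X ~ Uniform(a=9, b=20).

To find P(11.65 < X ≤ 18.49), we use:
P(11.65 < X ≤ 18.49) = P(X ≤ 18.49) - P(X ≤ 11.65)
                 = F(18.49) - F(11.65)
                 = 0.862727 - 0.240909
                 = 0.621818

So there's approximately a 62.2% chance that X falls in this range.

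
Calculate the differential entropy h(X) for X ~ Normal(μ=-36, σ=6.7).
3.3210 nats

We have X ~ Normal(μ=-36, σ=6.7).

The differential entropy measures the uncertainty or information content of the distribution.

For a Normal distribution with μ=-36, σ=6.7:
h(X) = 3.3210 nats

(In bits, this would be 4.7913 bits.)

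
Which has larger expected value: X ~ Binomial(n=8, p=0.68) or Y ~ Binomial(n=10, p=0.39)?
X has larger mean (5.4400 > 3.9000)

Compute the expected value for each distribution:

X ~ Binomial(n=8, p=0.68):
E[X] = 5.4400

Y ~ Binomial(n=10, p=0.39):
E[Y] = 3.9000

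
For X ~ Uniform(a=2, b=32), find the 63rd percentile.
20.9000

We have X ~ Uniform(a=2, b=32).

We want to find x such that P(X ≤ x) = 0.63.

This is the 63rd percentile, which means 63% of values fall below this point.

Using the inverse CDF (quantile function):
x = F⁻¹(0.63) = 20.9000

Verification: P(X ≤ 20.9000) = 0.63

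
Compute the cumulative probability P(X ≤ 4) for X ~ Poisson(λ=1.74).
0.967773

We have X ~ Poisson(λ=1.74).

The CDF gives us P(X ≤ k).

Using the CDF:
P(X ≤ 4) = 0.967773

This means there's approximately a 96.8% chance that X is at most 4.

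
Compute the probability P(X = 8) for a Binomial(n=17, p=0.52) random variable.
0.175785

We have X ~ Binomial(n=17, p=0.52).

For a Binomial distribution, the PMF gives us the probability of each outcome.

Using the PMF formula:
P(X = 8) = 0.175785

Rounded to 4 decimal places: 0.1758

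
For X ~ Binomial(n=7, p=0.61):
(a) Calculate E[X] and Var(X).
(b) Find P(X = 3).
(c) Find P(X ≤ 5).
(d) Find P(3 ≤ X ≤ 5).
(a) E[X] = 4.2700, Var(X) = 1.6653
(b) P(X = 3) = 0.183788
(c) P(X ≤ 5) = 0.827922
(d) P(3 ≤ X ≤ 5) = 0.741023

We have X ~ Binomial(n=7, p=0.61).

(a) Moments:
E[X] = 4.2700
Var(X) = 1.6653
σ = √Var(X) = 1.2905

(b) Point probability using PMF:
P(X = 3) = 0.183788

(c) Cumulative probability using CDF:
P(X ≤ 5) = F(5) = 0.827922

(d) Range probability:
P(3 ≤ X ≤ 5) = P(X ≤ 5) - P(X ≤ 2)
                   = F(5) - F(2)
                   = 0.827922 - 0.086899
                   = 0.741023

This means approximately 74.1% of outcomes fall in the interval [3, 5].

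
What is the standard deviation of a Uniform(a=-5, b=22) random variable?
7.7942

We have X ~ Uniform(a=-5, b=22).

For a Uniform distribution with a=-5, b=22:
σ = √Var(X) = 7.7942

The standard deviation is the square root of the variance.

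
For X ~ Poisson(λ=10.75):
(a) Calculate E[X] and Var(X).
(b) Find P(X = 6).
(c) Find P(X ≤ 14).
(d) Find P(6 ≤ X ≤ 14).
(a) E[X] = 10.7500, Var(X) = 10.7500
(b) P(X = 6) = 0.045968
(c) P(X ≤ 14) = 0.871605
(d) P(6 ≤ X ≤ 14) = 0.828084

We have X ~ Poisson(λ=10.75).

(a) Moments:
E[X] = 10.7500
Var(X) = 10.7500
σ = √Var(X) = 3.2787

(b) Point probability using PMF:
P(X = 6) = 0.045968

(c) Cumulative probability using CDF:
P(X ≤ 14) = F(14) = 0.871605

(d) Range probability:
P(6 ≤ X ≤ 14) = P(X ≤ 14) - P(X ≤ 5)
                   = F(14) - F(5)
                   = 0.871605 - 0.043521
                   = 0.828084

This means approximately 82.8% of outcomes fall in the interval [6, 14].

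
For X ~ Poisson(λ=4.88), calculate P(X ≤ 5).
0.637007

We have X ~ Poisson(λ=4.88).

The CDF gives us P(X ≤ k).

Using the CDF:
P(X ≤ 5) = 0.637007

This means there's approximately a 63.7% chance that X is at most 5.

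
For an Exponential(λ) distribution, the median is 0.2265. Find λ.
λ = 3.0603

For X ~ Exponential(λ), the CDF is F(x) = 1 - e^(-λx).
The median m satisfies F(m) = 0.5:
1 - e^(-λm) = 0.5
e^(-λm) = 0.5
λm = ln(2)
m = ln(2) / λ

Given m = 0.2265:
λ = ln(2) / 0.2265 = 0.693147 / 0.2265 = 3.0603

Verification: ln(2) / 3.0603 = 0.2265 ✓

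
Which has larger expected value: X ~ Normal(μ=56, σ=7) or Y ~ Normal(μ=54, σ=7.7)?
X has larger mean (56.0000 > 54.0000)

Compute the expected value for each distribution:

X ~ Normal(μ=56, σ=7):
E[X] = 56.0000

Y ~ Normal(μ=54, σ=7.7):
E[Y] = 54.0000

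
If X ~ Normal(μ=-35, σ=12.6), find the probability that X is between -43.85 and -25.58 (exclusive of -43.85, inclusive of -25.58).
0.531434

We have X ~ Normal(μ=-35, σ=12.6).

To find P(-43.85 < X ≤ -25.58), we use:
P(-43.85 < X ≤ -25.58) = P(X ≤ -25.58) - P(X ≤ -43.85)
                 = F(-25.58) - F(-43.85)
                 = 0.772655 - 0.241221
                 = 0.531434

So there's approximately a 53.1% chance that X falls in this range.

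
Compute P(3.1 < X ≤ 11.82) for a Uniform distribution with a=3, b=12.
0.968889

We have X ~ Uniform(a=3, b=12).

To find P(3.1 < X ≤ 11.82), we use:
P(3.1 < X ≤ 11.82) = P(X ≤ 11.82) - P(X ≤ 3.1)
                 = F(11.82) - F(3.1)
                 = 0.980000 - 0.011111
                 = 0.968889

So there's approximately a 96.9% chance that X falls in this range.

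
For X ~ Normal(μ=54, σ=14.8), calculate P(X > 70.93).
0.126329

We have X ~ Normal(μ=54, σ=14.8).

P(X > 70.93) = 1 - P(X ≤ 70.93)
                = 1 - F(70.93)
                = 1 - 0.873671
                = 0.126329

So there's approximately a 12.6% chance that X exceeds 70.93.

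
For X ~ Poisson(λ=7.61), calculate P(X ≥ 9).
0.353190

We have X ~ Poisson(λ=7.61).

For discrete distributions, P(X ≥ 9) = 1 - P(X ≤ 8).

P(X ≤ 8) = 0.646810
P(X ≥ 9) = 1 - 0.646810 = 0.353190

So there's approximately a 35.3% chance that X is at least 9.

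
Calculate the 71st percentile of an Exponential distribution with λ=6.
0.2063

We have X ~ Exponential(λ=6).

We want to find x such that P(X ≤ x) = 0.71.

This is the 71st percentile, which means 71% of values fall below this point.

Using the inverse CDF (quantile function):
x = F⁻¹(0.71) = 0.2063

Verification: P(X ≤ 0.2063) = 0.71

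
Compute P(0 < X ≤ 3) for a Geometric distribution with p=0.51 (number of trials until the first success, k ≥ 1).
0.882351

We have X ~ Geometric(p=0.51) (number of trials until the first success, k ≥ 1).

To find P(0 < X ≤ 3), we use:
P(0 < X ≤ 3) = P(X ≤ 3) - P(X ≤ 0)
                 = F(3) - F(0)
                 = 0.882351 - 0.000000
                 = 0.882351

So there's approximately a 88.2% chance that X falls in this range.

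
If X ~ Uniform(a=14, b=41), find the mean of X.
27.5000

We have X ~ Uniform(a=14, b=41).

For a Uniform distribution with a=14, b=41:
E[X] = 27.5000

This is the expected (average) value of X.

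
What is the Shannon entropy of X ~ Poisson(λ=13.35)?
2.7082 nats

We have X ~ Poisson(λ=13.35).

The Shannon entropy measures the uncertainty or information content of the distribution.

For a Poisson distribution with λ=13.35:
H(X) = 2.7082 nats

(In bits, this would be 3.9071 bits.)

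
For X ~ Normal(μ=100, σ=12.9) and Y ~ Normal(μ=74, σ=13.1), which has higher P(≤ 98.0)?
Y has higher probability (P(Y ≤ 98.0) = 0.9665 > P(X ≤ 98.0) = 0.4384)

Compute P(≤ 98.0) for each distribution:

X ~ Normal(μ=100, σ=12.9):
P(X ≤ 98.0) = 0.4384

Y ~ Normal(μ=74, σ=13.1):
P(Y ≤ 98.0) = 0.9665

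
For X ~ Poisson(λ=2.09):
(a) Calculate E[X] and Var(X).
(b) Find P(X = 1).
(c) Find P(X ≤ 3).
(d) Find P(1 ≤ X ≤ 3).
(a) E[X] = 2.0900, Var(X) = 2.0900
(b) P(X = 1) = 0.258506
(c) P(X ≤ 3) = 0.840529
(d) P(1 ≤ X ≤ 3) = 0.716842

We have X ~ Poisson(λ=2.09).

(a) Moments:
E[X] = 2.0900
Var(X) = 2.0900
σ = √Var(X) = 1.4457

(b) Point probability using PMF:
P(X = 1) = 0.258506

(c) Cumulative probability using CDF:
P(X ≤ 3) = F(3) = 0.840529

(d) Range probability:
P(1 ≤ X ≤ 3) = P(X ≤ 3) - P(X ≤ 0)
                   = F(3) - F(0)
                   = 0.840529 - 0.123687
                   = 0.716842

This means approximately 71.7% of outcomes fall in the interval [1, 3].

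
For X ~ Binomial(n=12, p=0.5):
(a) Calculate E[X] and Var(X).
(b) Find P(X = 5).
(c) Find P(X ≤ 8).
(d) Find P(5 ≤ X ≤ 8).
(a) E[X] = 6.0000, Var(X) = 3.0000
(b) P(X = 5) = 0.193359
(c) P(X ≤ 8) = 0.927002
(d) P(5 ≤ X ≤ 8) = 0.733154

We have X ~ Binomial(n=12, p=0.5).

(a) Moments:
E[X] = 6.0000
Var(X) = 3.0000
σ = √Var(X) = 1.7321

(b) Point probability using PMF:
P(X = 5) = 0.193359

(c) Cumulative probability using CDF:
P(X ≤ 8) = F(8) = 0.927002

(d) Range probability:
P(5 ≤ X ≤ 8) = P(X ≤ 8) - P(X ≤ 4)
                   = F(8) - F(4)
                   = 0.927002 - 0.193848
                   = 0.733154

This means approximately 73.3% of outcomes fall in the interval [5, 8].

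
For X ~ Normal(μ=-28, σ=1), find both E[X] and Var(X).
E[X] = -28.0000, Var(X) = 1.0000

We have X ~ Normal(μ=-28, σ=1).

For a Normal distribution with μ=-28, σ=1:

Expected value:
E[X] = -28.0000

Variance:
Var(X) = 1.0000

Standard deviation:
σ = √Var(X) = 1.0000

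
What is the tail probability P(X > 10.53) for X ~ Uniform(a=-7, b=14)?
0.165238

We have X ~ Uniform(a=-7, b=14).

P(X > 10.53) = 1 - P(X ≤ 10.53)
                = 1 - F(10.53)
                = 1 - 0.834762
                = 0.165238

So there's approximately a 16.5% chance that X exceeds 10.53.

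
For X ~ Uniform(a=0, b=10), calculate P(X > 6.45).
0.355000

We have X ~ Uniform(a=0, b=10).

P(X > 6.45) = 1 - P(X ≤ 6.45)
                = 1 - F(6.45)
                = 1 - 0.645000
                = 0.355000

So there's approximately a 35.5% chance that X exceeds 6.45.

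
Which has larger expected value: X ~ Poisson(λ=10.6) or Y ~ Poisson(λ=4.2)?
X has larger mean (10.6000 > 4.2000)

Compute the expected value for each distribution:

X ~ Poisson(λ=10.6):
E[X] = 10.6000

Y ~ Poisson(λ=4.2):
E[Y] = 4.2000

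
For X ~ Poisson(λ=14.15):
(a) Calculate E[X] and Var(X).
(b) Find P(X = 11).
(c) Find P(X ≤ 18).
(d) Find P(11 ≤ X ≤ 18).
(a) E[X] = 14.1500, Var(X) = 14.1500
(b) P(X = 11) = 0.081639
(c) P(X ≤ 18) = 0.874149
(d) P(11 ≤ X ≤ 18) = 0.708198

We have X ~ Poisson(λ=14.15).

(a) Moments:
E[X] = 14.1500
Var(X) = 14.1500
σ = √Var(X) = 3.7616

(b) Point probability using PMF:
P(X = 11) = 0.081639

(c) Cumulative probability using CDF:
P(X ≤ 18) = F(18) = 0.874149

(d) Range probability:
P(11 ≤ X ≤ 18) = P(X ≤ 18) - P(X ≤ 10)
                   = F(18) - F(10)
                   = 0.874149 - 0.165951
                   = 0.708198

This means approximately 70.8% of outcomes fall in the interval [11, 18].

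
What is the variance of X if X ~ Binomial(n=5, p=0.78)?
0.8580

We have X ~ Binomial(n=5, p=0.78).

For a Binomial distribution with n=5, p=0.78:
Var(X) = 0.8580

The variance measures the spread of the distribution around the mean.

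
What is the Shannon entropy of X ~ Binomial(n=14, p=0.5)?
2.0448 nats

We have X ~ Binomial(n=14, p=0.5).

The Shannon entropy measures the uncertainty or information content of the distribution.

For a Binomial distribution with n=14, p=0.5:
H(X) = 2.0448 nats

(In bits, this would be 2.9500 bits.)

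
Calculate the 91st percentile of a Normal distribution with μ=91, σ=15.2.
111.3795

We have X ~ Normal(μ=91, σ=15.2).

We want to find x such that P(X ≤ x) = 0.91.

This is the 91st percentile, which means 91% of values fall below this point.

Using the inverse CDF (quantile function):
x = F⁻¹(0.91) = 111.3795

Verification: P(X ≤ 111.3795) = 0.91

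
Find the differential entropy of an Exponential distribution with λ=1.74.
0.4461 nats

We have X ~ Exponential(λ=1.74).

The differential entropy measures the uncertainty or information content of the distribution.

For an Exponential distribution with λ=1.74:
h(X) = 0.4461 nats

(In bits, this would be 0.6436 bits.)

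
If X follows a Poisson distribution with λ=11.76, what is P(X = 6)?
0.028695

We have X ~ Poisson(λ=11.76).

For a Poisson distribution, the PMF gives us the probability of each outcome.

Using the PMF formula:
P(X = 6) = 0.028695

Rounded to 4 decimal places: 0.0287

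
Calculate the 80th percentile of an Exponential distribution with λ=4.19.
0.3841

We have X ~ Exponential(λ=4.19).

We want to find x such that P(X ≤ x) = 0.8.

This is the 80th percentile, which means 80% of values fall below this point.

Using the inverse CDF (quantile function):
x = F⁻¹(0.8) = 0.3841

Verification: P(X ≤ 0.3841) = 0.8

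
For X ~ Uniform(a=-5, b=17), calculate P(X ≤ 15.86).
0.948182

We have X ~ Uniform(a=-5, b=17).

The CDF gives us P(X ≤ k).

Using the CDF:
P(X ≤ 15.86) = 0.948182

This means there's approximately a 94.8% chance that X is at most 15.86.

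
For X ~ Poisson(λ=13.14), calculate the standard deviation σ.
3.6249

We have X ~ Poisson(λ=13.14).

For a Poisson distribution with λ=13.14:
σ = √Var(X) = 3.6249

The standard deviation is the square root of the variance.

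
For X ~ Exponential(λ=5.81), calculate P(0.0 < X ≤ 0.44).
0.922416

We have X ~ Exponential(λ=5.81).

To find P(0.0 < X ≤ 0.44), we use:
P(0.0 < X ≤ 0.44) = P(X ≤ 0.44) - P(X ≤ 0.0)
                 = F(0.44) - F(0.0)
                 = 0.922416 - 0.000000
                 = 0.922416

So there's approximately a 92.2% chance that X falls in this range.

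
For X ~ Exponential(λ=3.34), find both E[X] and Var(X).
E[X] = 0.2994, Var(X) = 0.0896

We have X ~ Exponential(λ=3.34).

For an Exponential distribution with λ=3.34:

Expected value:
E[X] = 0.2994

Variance:
Var(X) = 0.0896

Standard deviation:
σ = √Var(X) = 0.2994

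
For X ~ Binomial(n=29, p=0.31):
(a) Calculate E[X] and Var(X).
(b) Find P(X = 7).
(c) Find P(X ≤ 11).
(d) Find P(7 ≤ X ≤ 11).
(a) E[X] = 8.9900, Var(X) = 6.2031
(b) P(X = 7) = 0.122336
(c) P(X ≤ 11) = 0.843372
(d) P(7 ≤ X ≤ 11) = 0.684790

We have X ~ Binomial(n=29, p=0.31).

(a) Moments:
E[X] = 8.9900
Var(X) = 6.2031
σ = √Var(X) = 2.4906

(b) Point probability using PMF:
P(X = 7) = 0.122336

(c) Cumulative probability using CDF:
P(X ≤ 11) = F(11) = 0.843372

(d) Range probability:
P(7 ≤ X ≤ 11) = P(X ≤ 11) - P(X ≤ 6)
                   = F(11) - F(6)
                   = 0.843372 - 0.158581
                   = 0.684790

This means approximately 68.5% of outcomes fall in the interval [7, 11].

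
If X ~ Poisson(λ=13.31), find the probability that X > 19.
0.051705

We have X ~ Poisson(λ=13.31).

P(X > 19) = 1 - P(X ≤ 19)
                = 1 - F(19)
                = 1 - 0.948295
                = 0.051705

So there's approximately a 5.2% chance that X exceeds 19.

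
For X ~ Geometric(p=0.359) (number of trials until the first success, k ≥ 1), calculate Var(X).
4.9736

We have X ~ Geometric(p=0.359) (number of trials until the first success, k ≥ 1).

For a Geometric distribution with p=0.359 (number of trials until the first success, k ≥ 1):
Var(X) = 4.9736

The variance measures the spread of the distribution around the mean.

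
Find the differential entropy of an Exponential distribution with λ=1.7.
0.4694 nats

We have X ~ Exponential(λ=1.7).

The differential entropy measures the uncertainty or information content of the distribution.

For an Exponential distribution with λ=1.7:
h(X) = 0.4694 nats

(In bits, this would be 0.6772 bits.)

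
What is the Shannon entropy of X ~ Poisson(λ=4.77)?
2.1797 nats

We have X ~ Poisson(λ=4.77).

The Shannon entropy measures the uncertainty or information content of the distribution.

For a Poisson distribution with λ=4.77:
H(X) = 2.1797 nats

(In bits, this would be 3.1447 bits.)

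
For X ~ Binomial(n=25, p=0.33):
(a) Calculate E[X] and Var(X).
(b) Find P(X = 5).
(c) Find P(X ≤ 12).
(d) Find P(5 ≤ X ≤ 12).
(a) E[X] = 8.2500, Var(X) = 5.5275
(b) P(X = 5) = 0.069088
(c) P(X ≤ 12) = 0.961658
(d) P(5 ≤ X ≤ 12) = 0.912069

We have X ~ Binomial(n=25, p=0.33).

(a) Moments:
E[X] = 8.2500
Var(X) = 5.5275
σ = √Var(X) = 2.3511

(b) Point probability using PMF:
P(X = 5) = 0.069088

(c) Cumulative probability using CDF:
P(X ≤ 12) = F(12) = 0.961658

(d) Range probability:
P(5 ≤ X ≤ 12) = P(X ≤ 12) - P(X ≤ 4)
                   = F(12) - F(4)
                   = 0.961658 - 0.049589
                   = 0.912069

This means approximately 91.2% of outcomes fall in the interval [5, 12].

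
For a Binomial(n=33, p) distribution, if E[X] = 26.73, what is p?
p = 0.81

For a Binomial(n, p) distribution:
E[X] = n × p

Given n = 33 and E[X] = 26.73:
26.73 = 33 × p
p = 26.73 / 33 = 0.81

Verification: Binomial(33, 0.81) has E[X] = 26.73 ✓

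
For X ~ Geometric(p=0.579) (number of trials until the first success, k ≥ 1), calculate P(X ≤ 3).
0.925382

We have X ~ Geometric(p=0.579) (number of trials until the first success, k ≥ 1).

The CDF gives us P(X ≤ k).

Using the CDF:
P(X ≤ 3) = 0.925382

This means there's approximately a 92.5% chance that X is at most 3.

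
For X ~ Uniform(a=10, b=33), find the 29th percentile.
16.6700

We have X ~ Uniform(a=10, b=33).

We want to find x such that P(X ≤ x) = 0.29.

This is the 29th percentile, which means 29% of values fall below this point.

Using the inverse CDF (quantile function):
x = F⁻¹(0.29) = 16.6700

Verification: P(X ≤ 16.6700) = 0.29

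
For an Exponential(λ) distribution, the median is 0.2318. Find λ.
λ = 2.9903

For X ~ Exponential(λ), the CDF is F(x) = 1 - e^(-λx).
The median m satisfies F(m) = 0.5:
1 - e^(-λm) = 0.5
e^(-λm) = 0.5
λm = ln(2)
m = ln(2) / λ

Given m = 0.2318:
λ = ln(2) / 0.2318 = 0.693147 / 0.2318 = 2.9903

Verification: ln(2) / 2.9903 = 0.2318 ✓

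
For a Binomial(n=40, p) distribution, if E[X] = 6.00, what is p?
p = 0.15

For a Binomial(n, p) distribution:
E[X] = n × p

Given n = 40 and E[X] = 6.00:
6.00 = 40 × p
p = 6.00 / 40 = 0.15

Verification: Binomial(40, 0.15) has E[X] = 6.00 ✓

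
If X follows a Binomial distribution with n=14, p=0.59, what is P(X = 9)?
0.200933

We have X ~ Binomial(n=14, p=0.59).

For a Binomial distribution, the PMF gives us the probability of each outcome.

Using the PMF formula:
P(X = 9) = 0.200933

Rounded to 4 decimal places: 0.2009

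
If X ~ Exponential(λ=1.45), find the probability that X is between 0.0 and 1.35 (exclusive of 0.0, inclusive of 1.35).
0.858789

We have X ~ Exponential(λ=1.45).

To find P(0.0 < X ≤ 1.35), we use:
P(0.0 < X ≤ 1.35) = P(X ≤ 1.35) - P(X ≤ 0.0)
                 = F(1.35) - F(0.0)
                 = 0.858789 - 0.000000
                 = 0.858789

So there's approximately a 85.9% chance that X falls in this range.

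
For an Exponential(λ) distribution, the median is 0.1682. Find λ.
λ = 4.1210

For X ~ Exponential(λ), the CDF is F(x) = 1 - e^(-λx).
The median m satisfies F(m) = 0.5:
1 - e^(-λm) = 0.5
e^(-λm) = 0.5
λm = ln(2)
m = ln(2) / λ

Given m = 0.1682:
λ = ln(2) / 0.1682 = 0.693147 / 0.1682 = 4.1210

Verification: ln(2) / 4.1210 = 0.1682 ✓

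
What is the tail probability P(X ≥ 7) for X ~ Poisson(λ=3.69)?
0.080931

We have X ~ Poisson(λ=3.69).

For discrete distributions, P(X ≥ 7) = 1 - P(X ≤ 6).

P(X ≤ 6) = 0.919069
P(X ≥ 7) = 1 - 0.919069 = 0.080931

So there's approximately a 8.1% chance that X is at least 7.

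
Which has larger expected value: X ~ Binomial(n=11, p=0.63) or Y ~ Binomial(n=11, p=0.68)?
Y has larger mean (7.4800 > 6.9300)

Compute the expected value for each distribution:

X ~ Binomial(n=11, p=0.63):
E[X] = 6.9300

Y ~ Binomial(n=11, p=0.68):
E[Y] = 7.4800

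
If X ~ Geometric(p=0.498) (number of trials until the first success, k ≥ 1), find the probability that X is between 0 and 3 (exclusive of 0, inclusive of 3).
0.873494

We have X ~ Geometric(p=0.498) (number of trials until the first success, k ≥ 1).

To find P(0 < X ≤ 3), we use:
P(0 < X ≤ 3) = P(X ≤ 3) - P(X ≤ 0)
                 = F(3) - F(0)
                 = 0.873494 - 0.000000
                 = 0.873494

So there's approximately a 87.3% chance that X falls in this range.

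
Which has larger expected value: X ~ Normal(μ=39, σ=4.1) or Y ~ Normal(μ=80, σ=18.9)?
Y has larger mean (80.0000 > 39.0000)

Compute the expected value for each distribution:

X ~ Normal(μ=39, σ=4.1):
E[X] = 39.0000

Y ~ Normal(μ=80, σ=18.9):
E[Y] = 80.0000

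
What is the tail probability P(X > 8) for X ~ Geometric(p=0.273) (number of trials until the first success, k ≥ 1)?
0.078032

We have X ~ Geometric(p=0.273) (number of trials until the first success, k ≥ 1).

P(X > 8) = 1 - P(X ≤ 8)
                = 1 - F(8)
                = 1 - 0.921968
                = 0.078032

So there's approximately a 7.8% chance that X exceeds 8.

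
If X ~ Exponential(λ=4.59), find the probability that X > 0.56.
0.076505

We have X ~ Exponential(λ=4.59).

P(X > 0.56) = 1 - P(X ≤ 0.56)
                = 1 - F(0.56)
                = 1 - 0.923495
                = 0.076505

So there's approximately a 7.7% chance that X exceeds 0.56.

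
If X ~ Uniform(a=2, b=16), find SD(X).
4.0415

We have X ~ Uniform(a=2, b=16).

For a Uniform distribution with a=2, b=16:
σ = √Var(X) = 4.0415

The standard deviation is the square root of the variance.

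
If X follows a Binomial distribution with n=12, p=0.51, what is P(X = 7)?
0.200769

We have X ~ Binomial(n=12, p=0.51).

For a Binomial distribution, the PMF gives us the probability of each outcome.

Using the PMF formula:
P(X = 7) = 0.200769

Rounded to 4 decimal places: 0.2008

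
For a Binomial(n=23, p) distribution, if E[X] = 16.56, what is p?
p = 0.72

For a Binomial(n, p) distribution:
E[X] = n × p

Given n = 23 and E[X] = 16.56:
16.56 = 23 × p
p = 16.56 / 23 = 0.72

Verification: Binomial(23, 0.72) has E[X] = 16.56 ✓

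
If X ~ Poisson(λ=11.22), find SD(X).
3.3496

We have X ~ Poisson(λ=11.22).

For a Poisson distribution with λ=11.22:
σ = √Var(X) = 3.3496

The standard deviation is the square root of the variance.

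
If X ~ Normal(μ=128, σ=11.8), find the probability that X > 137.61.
0.207706

We have X ~ Normal(μ=128, σ=11.8).

P(X > 137.61) = 1 - P(X ≤ 137.61)
                = 1 - F(137.61)
                = 1 - 0.792294
                = 0.207706

So there's approximately a 20.8% chance that X exceeds 137.61.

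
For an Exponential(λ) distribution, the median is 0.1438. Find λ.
λ = 4.8202

For X ~ Exponential(λ), the CDF is F(x) = 1 - e^(-λx).
The median m satisfies F(m) = 0.5:
1 - e^(-λm) = 0.5
e^(-λm) = 0.5
λm = ln(2)
m = ln(2) / λ

Given m = 0.1438:
λ = ln(2) / 0.1438 = 0.693147 / 0.1438 = 4.8202

Verification: ln(2) / 4.8202 = 0.1438 ✓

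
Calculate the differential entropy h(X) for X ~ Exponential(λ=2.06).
0.2773 nats

We have X ~ Exponential(λ=2.06).

The differential entropy measures the uncertainty or information content of the distribution.

For an Exponential distribution with λ=2.06:
h(X) = 0.2773 nats

(In bits, this would be 0.4001 bits.)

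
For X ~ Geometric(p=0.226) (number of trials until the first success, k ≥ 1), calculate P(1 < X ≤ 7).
0.607587

We have X ~ Geometric(p=0.226) (number of trials until the first success, k ≥ 1).

To find P(1 < X ≤ 7), we use:
P(1 < X ≤ 7) = P(X ≤ 7) - P(X ≤ 1)
                 = F(7) - F(1)
                 = 0.833587 - 0.226000
                 = 0.607587

So there's approximately a 60.8% chance that X falls in this range.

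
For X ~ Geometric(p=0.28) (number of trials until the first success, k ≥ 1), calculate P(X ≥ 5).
0.268739

We have X ~ Geometric(p=0.28) (number of trials until the first success, k ≥ 1).

For discrete distributions, P(X ≥ 5) = 1 - P(X ≤ 4).

P(X ≤ 4) = 0.731261
P(X ≥ 5) = 1 - 0.731261 = 0.268739

So there's approximately a 26.9% chance that X is at least 5.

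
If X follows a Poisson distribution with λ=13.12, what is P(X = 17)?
0.056998

We have X ~ Poisson(λ=13.12).

For a Poisson distribution, the PMF gives us the probability of each outcome.

Using the PMF formula:
P(X = 17) = 0.056998

Rounded to 4 decimal places: 0.0570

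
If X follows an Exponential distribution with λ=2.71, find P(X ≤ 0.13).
0.296931

We have X ~ Exponential(λ=2.71).

The CDF gives us P(X ≤ k).

Using the CDF:
P(X ≤ 0.13) = 0.296931

This means there's approximately a 29.7% chance that X is at most 0.13.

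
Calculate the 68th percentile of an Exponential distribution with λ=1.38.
0.8257

We have X ~ Exponential(λ=1.38).

We want to find x such that P(X ≤ x) = 0.68.

This is the 68th percentile, which means 68% of values fall below this point.

Using the inverse CDF (quantile function):
x = F⁻¹(0.68) = 0.8257

Verification: P(X ≤ 0.8257) = 0.68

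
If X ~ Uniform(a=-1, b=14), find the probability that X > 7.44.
0.437333

We have X ~ Uniform(a=-1, b=14).

P(X > 7.44) = 1 - P(X ≤ 7.44)
                = 1 - F(7.44)
                = 1 - 0.562667
                = 0.437333

So there's approximately a 43.7% chance that X exceeds 7.44.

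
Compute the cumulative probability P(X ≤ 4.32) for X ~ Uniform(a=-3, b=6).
0.813333

We have X ~ Uniform(a=-3, b=6).

The CDF gives us P(X ≤ k).

Using the CDF:
P(X ≤ 4.32) = 0.813333

This means there's approximately a 81.3% chance that X is at most 4.32.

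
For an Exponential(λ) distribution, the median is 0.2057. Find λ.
λ = 3.3697

For X ~ Exponential(λ), the CDF is F(x) = 1 - e^(-λx).
The median m satisfies F(m) = 0.5:
1 - e^(-λm) = 0.5
e^(-λm) = 0.5
λm = ln(2)
m = ln(2) / λ

Given m = 0.2057:
λ = ln(2) / 0.2057 = 0.693147 / 0.2057 = 3.3697

Verification: ln(2) / 3.3697 = 0.2057 ✓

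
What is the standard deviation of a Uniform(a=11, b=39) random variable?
8.0829

We have X ~ Uniform(a=11, b=39).

For a Uniform distribution with a=11, b=39:
σ = √Var(X) = 8.0829

The standard deviation is the square root of the variance.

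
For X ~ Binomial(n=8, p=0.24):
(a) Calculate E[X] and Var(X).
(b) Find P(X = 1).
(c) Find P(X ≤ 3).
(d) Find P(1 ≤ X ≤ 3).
(a) E[X] = 1.9200, Var(X) = 1.4592
(b) P(X = 1) = 0.281188
(c) P(X ≤ 3) = 0.899564
(d) P(1 ≤ X ≤ 3) = 0.788260

We have X ~ Binomial(n=8, p=0.24).

(a) Moments:
E[X] = 1.9200
Var(X) = 1.4592
σ = √Var(X) = 1.2080

(b) Point probability using PMF:
P(X = 1) = 0.281188

(c) Cumulative probability using CDF:
P(X ≤ 3) = F(3) = 0.899564

(d) Range probability:
P(1 ≤ X ≤ 3) = P(X ≤ 3) - P(X ≤ 0)
                   = F(3) - F(0)
                   = 0.899564 - 0.111303
                   = 0.788260

This means approximately 78.8% of outcomes fall in the interval [1, 3].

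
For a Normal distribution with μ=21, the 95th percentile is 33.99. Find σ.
σ = 7.8974

For X ~ Normal(μ, σ), the p-th percentile satisfies x = μ + z_p × σ,
where z_p = Φ⁻¹(p) is the standard normal quantile.

Step 1: z_{0.95} = Φ⁻¹(0.95) = 1.6449

Step 2: Solve for σ:
33.99 = 21 + 1.6449 × σ
σ = (33.99 - 21) / 1.6449
σ = 12.99 / 1.6449
σ = 7.8974

Verification: μ + z × σ = 21 + 1.6449 × 7.8974 = 33.99 ✓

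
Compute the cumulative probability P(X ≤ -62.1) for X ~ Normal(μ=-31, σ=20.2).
0.061828

We have X ~ Normal(μ=-31, σ=20.2).

The CDF gives us P(X ≤ k).

Using the CDF:
P(X ≤ -62.1) = 0.061828

This means there's approximately a 6.2% chance that X is at most -62.1.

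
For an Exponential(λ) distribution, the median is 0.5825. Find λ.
λ = 1.1900

For X ~ Exponential(λ), the CDF is F(x) = 1 - e^(-λx).
The median m satisfies F(m) = 0.5:
1 - e^(-λm) = 0.5
e^(-λm) = 0.5
λm = ln(2)
m = ln(2) / λ

Given m = 0.5825:
λ = ln(2) / 0.5825 = 0.693147 / 0.5825 = 1.1900

Verification: ln(2) / 1.1900 = 0.5825 ✓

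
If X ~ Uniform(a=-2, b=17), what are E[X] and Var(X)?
E[X] = 7.5000, Var(X) = 30.0833

We have X ~ Uniform(a=-2, b=17).

For a Uniform distribution with a=-2, b=17:

Expected value:
E[X] = 7.5000

Variance:
Var(X) = 30.0833

Standard deviation:
σ = √Var(X) = 5.4848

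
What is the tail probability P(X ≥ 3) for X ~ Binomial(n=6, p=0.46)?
0.578589

We have X ~ Binomial(n=6, p=0.46).

For discrete distributions, P(X ≥ 3) = 1 - P(X ≤ 2).

P(X ≤ 2) = 0.421411
P(X ≥ 3) = 1 - 0.421411 = 0.578589

So there's approximately a 57.9% chance that X is at least 3.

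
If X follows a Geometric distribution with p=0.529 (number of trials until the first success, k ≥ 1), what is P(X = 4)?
0.055274

We have X ~ Geometric(p=0.529) (number of trials until the first success, k ≥ 1).

For a Geometric distribution, the PMF gives us the probability of each outcome.

Using the PMF formula:
P(X = 4) = 0.055274

Rounded to 4 decimal places: 0.0553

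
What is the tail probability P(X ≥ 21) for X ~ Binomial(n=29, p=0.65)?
0.264549

We have X ~ Binomial(n=29, p=0.65).

For discrete distributions, P(X ≥ 21) = 1 - P(X ≤ 20).

P(X ≤ 20) = 0.735451
P(X ≥ 21) = 1 - 0.735451 = 0.264549

So there's approximately a 26.5% chance that X is at least 21.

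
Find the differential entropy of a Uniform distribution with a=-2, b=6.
2.0794 nats

We have X ~ Uniform(a=-2, b=6).

The differential entropy measures the uncertainty or information content of the distribution.

For a Uniform distribution with a=-2, b=6:
h(X) = 2.0794 nats

(In bits, this would be 3.0000 bits.)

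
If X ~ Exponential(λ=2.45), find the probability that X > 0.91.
0.107582

We have X ~ Exponential(λ=2.45).

P(X > 0.91) = 1 - P(X ≤ 0.91)
                = 1 - F(0.91)
                = 1 - 0.892418
                = 0.107582

So there's approximately a 10.8% chance that X exceeds 0.91.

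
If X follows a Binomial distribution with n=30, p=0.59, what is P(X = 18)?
0.146462

We have X ~ Binomial(n=30, p=0.59).

For a Binomial distribution, the PMF gives us the probability of each outcome.

Using the PMF formula:
P(X = 18) = 0.146462

Rounded to 4 decimal places: 0.1465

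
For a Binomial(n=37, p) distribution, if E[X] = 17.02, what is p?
p = 0.46

For a Binomial(n, p) distribution:
E[X] = n × p

Given n = 37 and E[X] = 17.02:
17.02 = 37 × p
p = 17.02 / 37 = 0.46

Verification: Binomial(37, 0.46) has E[X] = 17.02 ✓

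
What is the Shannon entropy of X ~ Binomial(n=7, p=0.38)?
1.6612 nats

We have X ~ Binomial(n=7, p=0.38).

The Shannon entropy measures the uncertainty or information content of the distribution.

For a Binomial distribution with n=7, p=0.38:
H(X) = 1.6612 nats

(In bits, this would be 2.3965 bits.)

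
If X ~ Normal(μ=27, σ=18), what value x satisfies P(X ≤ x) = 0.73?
38.0306

We have X ~ Normal(μ=27, σ=18).

We want to find x such that P(X ≤ x) = 0.73.

This is the 73rd percentile, which means 73% of values fall below this point.

Using the inverse CDF (quantile function):
x = F⁻¹(0.73) = 38.0306

Verification: P(X ≤ 38.0306) = 0.73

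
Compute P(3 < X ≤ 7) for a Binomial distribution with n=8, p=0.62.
0.833899

We have X ~ Binomial(n=8, p=0.62).

To find P(3 < X ≤ 7), we use:
P(3 < X ≤ 7) = P(X ≤ 7) - P(X ≤ 3)
                 = F(7) - F(3)
                 = 0.978166 - 0.144267
                 = 0.833899

So there's approximately a 83.4% chance that X falls in this range.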